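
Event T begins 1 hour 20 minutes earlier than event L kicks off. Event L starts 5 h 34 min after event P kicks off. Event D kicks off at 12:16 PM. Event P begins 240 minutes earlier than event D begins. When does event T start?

12:30 PM

Event P starts at 12:16 PM − 240 min = 8:16 AM.
Event L starts at 8:16 AM + 334 min = 1:50 PM.
Event T starts at 1:50 PM − 80 min = 12:30 PM.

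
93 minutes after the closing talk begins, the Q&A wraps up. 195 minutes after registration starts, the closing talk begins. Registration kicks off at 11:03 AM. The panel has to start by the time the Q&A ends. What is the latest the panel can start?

3:51 PM

The closing talk starts at 11:03 AM + 195 min = 2:18 PM.
The Q&A ends at 2:18 PM + 93 min = 3:51 PM.
The panel is bounded by the Q&A, so the latest it can start is 3:51 PM.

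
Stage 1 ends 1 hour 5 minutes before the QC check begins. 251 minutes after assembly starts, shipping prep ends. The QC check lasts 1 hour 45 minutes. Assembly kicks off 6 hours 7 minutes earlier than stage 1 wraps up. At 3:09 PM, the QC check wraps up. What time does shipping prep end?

10:23 AM

The QC check starts at 3:09 PM − 105 min = 1:24 PM.
Stage 1 ends at 1:24 PM − 65 min = 12:19 PM.
Assembly starts at 12:19 PM − 367 min = 6:12 AM.
Shipping prep ends at 6:12 AM + 251 min = 10:23 AM.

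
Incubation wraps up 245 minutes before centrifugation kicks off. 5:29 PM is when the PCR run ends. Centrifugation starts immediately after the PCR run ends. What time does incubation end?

Centrifugation starts at 5:29 PM.
Incubation ends at 5:29 PM − 245 min = 1:24 PM.

1:24 PM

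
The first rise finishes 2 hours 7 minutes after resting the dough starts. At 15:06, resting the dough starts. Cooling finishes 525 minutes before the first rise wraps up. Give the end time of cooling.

08:28

The first rise ends at 15:06 + 127 min = 17:13.
Cooling ends at 17:13 − 525 min = 08:28.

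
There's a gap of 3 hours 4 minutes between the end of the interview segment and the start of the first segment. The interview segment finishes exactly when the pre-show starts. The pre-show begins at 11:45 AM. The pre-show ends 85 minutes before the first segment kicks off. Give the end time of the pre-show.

The interview segment ends at 11:45 AM.
The first segment starts at 11:45 AM + 184 min = 2:49 PM.
The pre-show ends at 2:49 PM − 85 min = 1:24 PM.

1:24 PM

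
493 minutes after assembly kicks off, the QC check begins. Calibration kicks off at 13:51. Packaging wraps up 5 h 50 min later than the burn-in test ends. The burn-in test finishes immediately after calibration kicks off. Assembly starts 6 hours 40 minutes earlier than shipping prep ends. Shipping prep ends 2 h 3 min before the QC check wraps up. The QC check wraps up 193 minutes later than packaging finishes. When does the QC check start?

22:24

The burn-in test ends at 13:51.
Packaging ends at 13:51 + 350 min = 19:41.
The QC check ends at 19:41 + 193 min = 22:54.
Shipping prep ends at 22:54 − 123 min = 20:51.
Assembly starts at 20:51 − 400 min = 14:11.
The QC check starts at 14:11 + 493 min = 22:24.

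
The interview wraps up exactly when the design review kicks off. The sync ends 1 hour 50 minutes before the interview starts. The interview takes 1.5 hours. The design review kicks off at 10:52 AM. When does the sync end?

7:32 AM

The interview ends at 10:52 AM.
The interview starts at 10:52 AM − 90 min = 9:22 AM.
The sync ends at 9:22 AM − 110 min = 7:32 AM.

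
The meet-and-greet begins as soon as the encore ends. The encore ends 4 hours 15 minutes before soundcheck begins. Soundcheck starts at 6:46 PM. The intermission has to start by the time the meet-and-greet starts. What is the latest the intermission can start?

The encore ends at 6:46 PM − 255 min = 2:31 PM.
So the meet-and-greet starts at 2:31 PM.
The intermission is bounded by the meet-and-greet, so the latest it can start is 2:31 PM.

2:31 PM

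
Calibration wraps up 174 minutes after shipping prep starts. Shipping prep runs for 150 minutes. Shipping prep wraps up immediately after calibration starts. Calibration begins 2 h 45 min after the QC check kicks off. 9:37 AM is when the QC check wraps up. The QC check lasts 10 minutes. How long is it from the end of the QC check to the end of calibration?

2 h 59 min

The QC check starts at 9:37 AM − 10 min = 9:27 AM.
Calibration starts at 9:27 AM + 165 min = 12:12 PM.
So shipping prep ends at 12:12 PM.
Shipping prep starts at 12:12 PM − 150 min = 9:42 AM.
Calibration ends at 9:42 AM + 174 min = 12:36 PM.
From 9:37 AM to 12:36 PM is 2 h 59 min.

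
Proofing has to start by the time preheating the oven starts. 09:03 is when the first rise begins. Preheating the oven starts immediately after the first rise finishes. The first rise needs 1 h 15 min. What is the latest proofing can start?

10:18

The first rise ends at 09:03 + 75 min = 10:18.
So preheating the oven starts at 10:18.
Proofing is bounded by preheating the oven, so the latest it can start is 10:18.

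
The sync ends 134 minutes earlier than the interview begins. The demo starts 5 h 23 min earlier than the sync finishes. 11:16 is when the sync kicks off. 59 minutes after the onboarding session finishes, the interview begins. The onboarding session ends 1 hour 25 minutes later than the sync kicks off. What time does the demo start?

The onboarding session ends at 11:16 + 85 min = 12:41.
The interview starts at 12:41 + 59 min = 13:40.
The sync ends at 13:40 − 134 min = 11:26.
The demo starts at 11:26 − 323 min = 06:03.

06:03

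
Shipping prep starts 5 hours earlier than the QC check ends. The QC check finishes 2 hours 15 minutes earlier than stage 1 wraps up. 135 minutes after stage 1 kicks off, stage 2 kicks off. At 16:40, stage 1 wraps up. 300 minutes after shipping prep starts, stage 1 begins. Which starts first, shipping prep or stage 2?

shipping prep

The QC check ends at 16:40 − 135 min = 14:25.
Shipping prep starts at 14:25 − 300 min = 09:25.
Stage 1 starts at 09:25 + 300 min = 14:25.
Stage 2 starts at 14:25 + 135 min = 16:40.
Shipping prep starts at 09:25 and stage 2 starts at 16:40, so shipping prep is first.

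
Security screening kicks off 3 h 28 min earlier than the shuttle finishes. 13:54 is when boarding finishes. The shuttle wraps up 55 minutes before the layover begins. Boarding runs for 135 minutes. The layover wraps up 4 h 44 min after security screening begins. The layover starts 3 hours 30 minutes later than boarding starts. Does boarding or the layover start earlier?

Boarding starts at 13:54 − 135 min = 11:39.
The layover starts at 11:39 + 210 min = 15:09.
Boarding starts at 11:39 and the layover starts at 15:09, so boarding is first.

boarding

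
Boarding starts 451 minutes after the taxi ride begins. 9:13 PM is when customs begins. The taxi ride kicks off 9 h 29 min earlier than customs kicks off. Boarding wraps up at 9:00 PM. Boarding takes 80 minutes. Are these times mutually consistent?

The taxi ride starts at 9:13 PM − 569 min = 11:44 AM.
Boarding starts at 11:44 AM + 451 min = 7:15 PM.
Boarding ends at 7:15 PM + 80 min = 8:35 PM.
But boarding is also said to end at 9:00 PM — a 25-minute conflict.

No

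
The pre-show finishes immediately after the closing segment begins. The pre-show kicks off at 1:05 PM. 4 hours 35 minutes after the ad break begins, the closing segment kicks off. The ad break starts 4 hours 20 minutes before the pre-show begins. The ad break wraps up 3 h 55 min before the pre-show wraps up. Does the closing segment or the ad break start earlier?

The ad break starts at 1:05 PM − 260 min = 8:45 AM.
The closing segment starts at 8:45 AM + 275 min = 1:20 PM.
The closing segment starts at 1:20 PM and the ad break starts at 8:45 AM, so the ad break is first.

the ad break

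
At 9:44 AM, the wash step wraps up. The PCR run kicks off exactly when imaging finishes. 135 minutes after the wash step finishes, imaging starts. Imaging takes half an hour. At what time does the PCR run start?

12:29 PM

Imaging starts at 9:44 AM + 135 min = 11:59 AM.
Imaging ends at 11:59 AM + 30 min = 12:29 PM.
So the PCR run starts at 12:29 PM.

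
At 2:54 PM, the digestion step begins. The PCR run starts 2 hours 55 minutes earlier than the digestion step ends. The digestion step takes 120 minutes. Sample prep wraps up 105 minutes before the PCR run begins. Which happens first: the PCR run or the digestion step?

The digestion step ends at 2:54 PM + 120 min = 4:54 PM.
The PCR run starts at 4:54 PM − 175 min = 1:59 PM.
The PCR run starts at 1:59 PM and the digestion step starts at 2:54 PM, so the PCR run is first.

the PCR run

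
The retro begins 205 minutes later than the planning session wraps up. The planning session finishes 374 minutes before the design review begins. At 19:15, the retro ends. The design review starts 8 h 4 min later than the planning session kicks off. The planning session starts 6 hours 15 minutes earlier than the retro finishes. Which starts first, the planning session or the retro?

the planning session

The planning session starts at 19:15 − 375 min = 13:00.
The design review starts at 13:00 + 484 min = 21:04.
The planning session ends at 21:04 − 374 min = 14:50.
The retro starts at 14:50 + 205 min = 18:15.
The planning session starts at 13:00 and the retro starts at 18:15, so the planning session is first.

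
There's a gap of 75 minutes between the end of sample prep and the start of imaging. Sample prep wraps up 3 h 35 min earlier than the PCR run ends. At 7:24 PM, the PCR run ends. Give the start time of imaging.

5:04 PM

Sample prep ends at 7:24 PM − 215 min = 3:49 PM.
Imaging starts at 3:49 PM + 75 min = 5:04 PM.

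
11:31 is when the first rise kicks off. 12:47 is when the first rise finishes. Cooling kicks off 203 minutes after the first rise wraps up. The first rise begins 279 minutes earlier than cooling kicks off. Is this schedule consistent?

Yes

Cooling starts at 12:47 + 203 min = 16:10.
The first rise starts at 16:10 − 279 min = 11:31.
That matches the stated 11:31, so the schedule is consistent.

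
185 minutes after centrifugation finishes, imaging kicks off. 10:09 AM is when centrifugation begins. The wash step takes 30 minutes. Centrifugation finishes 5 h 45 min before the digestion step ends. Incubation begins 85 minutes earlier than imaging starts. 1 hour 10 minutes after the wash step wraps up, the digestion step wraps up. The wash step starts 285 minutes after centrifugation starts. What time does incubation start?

The wash step starts at 10:09 AM + 285 min = 2:54 PM.
The wash step ends at 2:54 PM + 30 min = 3:24 PM.
The digestion step ends at 3:24 PM + 70 min = 4:34 PM.
Centrifugation ends at 4:34 PM − 345 min = 10:49 AM.
Imaging starts at 10:49 AM + 185 min = 1:54 PM.
Incubation starts at 1:54 PM − 85 min = 12:29 PM.

12:29 PM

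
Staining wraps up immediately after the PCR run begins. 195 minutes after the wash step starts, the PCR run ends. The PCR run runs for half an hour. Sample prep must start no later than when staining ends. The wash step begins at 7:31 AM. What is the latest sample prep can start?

The PCR run ends at 7:31 AM + 195 min = 10:46 AM.
The PCR run starts at 10:46 AM − 30 min = 10:16 AM.
So staining ends at 10:16 AM.
Sample prep is bounded by staining, so the latest it can start is 10:16 AM.

10:16 AM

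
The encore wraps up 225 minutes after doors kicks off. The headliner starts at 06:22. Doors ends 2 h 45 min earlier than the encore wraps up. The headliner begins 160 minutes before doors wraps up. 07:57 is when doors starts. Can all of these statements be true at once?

The encore ends at 07:57 + 225 min = 11:42.
Doors ends at 11:42 − 165 min = 08:57.
The headliner starts at 08:57 − 160 min = 06:17.
But the headliner is also said to start at 06:22 — a 5-minute conflict.

No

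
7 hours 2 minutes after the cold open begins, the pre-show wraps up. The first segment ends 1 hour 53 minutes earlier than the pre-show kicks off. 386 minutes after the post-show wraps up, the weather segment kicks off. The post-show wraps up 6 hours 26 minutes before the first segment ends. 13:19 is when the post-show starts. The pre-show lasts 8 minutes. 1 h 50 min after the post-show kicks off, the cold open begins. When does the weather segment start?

20:10

The cold open starts at 13:19 + 110 min = 15:09.
The pre-show ends at 15:09 + 422 min = 22:11.
The pre-show starts at 22:11 − 8 min = 22:03.
The first segment ends at 22:03 − 113 min = 20:10.
The post-show ends at 20:10 − 386 min = 13:44.
The weather segment starts at 13:44 + 386 min = 20:10.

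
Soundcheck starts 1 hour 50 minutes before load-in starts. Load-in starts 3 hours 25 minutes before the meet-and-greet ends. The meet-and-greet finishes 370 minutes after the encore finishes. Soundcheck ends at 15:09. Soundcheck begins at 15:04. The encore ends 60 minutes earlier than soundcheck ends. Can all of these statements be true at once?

The encore ends at 15:09 − 60 min = 14:09.
The meet-and-greet ends at 14:09 + 370 min = 20:19.
Load-in starts at 20:19 − 205 min = 16:54.
Soundcheck starts at 16:54 − 110 min = 15:04.
That matches the stated 15:04, so the schedule is consistent.

Yes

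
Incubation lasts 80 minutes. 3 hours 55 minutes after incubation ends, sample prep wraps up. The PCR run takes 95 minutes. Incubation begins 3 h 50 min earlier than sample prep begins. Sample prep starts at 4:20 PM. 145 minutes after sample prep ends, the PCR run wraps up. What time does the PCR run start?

6:35 PM

Incubation starts at 4:20 PM − 230 min = 12:30 PM.
Incubation ends at 12:30 PM + 80 min = 1:50 PM.
Sample prep ends at 1:50 PM + 235 min = 5:45 PM.
The PCR run ends at 5:45 PM + 145 min = 8:10 PM.
The PCR run starts at 8:10 PM − 95 min = 6:35 PM.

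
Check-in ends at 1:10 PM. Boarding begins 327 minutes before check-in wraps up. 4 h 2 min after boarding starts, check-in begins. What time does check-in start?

11:45 AM

Boarding starts at 1:10 PM − 327 min = 7:43 AM.
Check-in starts at 7:43 AM + 242 min = 11:45 AM.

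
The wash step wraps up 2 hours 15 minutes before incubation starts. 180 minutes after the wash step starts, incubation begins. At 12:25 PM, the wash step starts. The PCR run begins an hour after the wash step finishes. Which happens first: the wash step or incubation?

the wash step

Incubation starts at 12:25 PM + 180 min = 3:25 PM.
The wash step starts at 12:25 PM and incubation starts at 3:25 PM, so the wash step is first.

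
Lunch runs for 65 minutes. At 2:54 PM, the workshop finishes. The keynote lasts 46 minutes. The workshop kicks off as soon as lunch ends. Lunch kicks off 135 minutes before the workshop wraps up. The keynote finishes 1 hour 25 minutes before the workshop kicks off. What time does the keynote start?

11:33 AM

Lunch starts at 2:54 PM − 135 min = 12:39 PM.
Lunch ends at 12:39 PM + 65 min = 1:44 PM.
So the workshop starts at 1:44 PM.
The keynote ends at 1:44 PM − 85 min = 12:19 PM.
The keynote starts at 12:19 PM − 46 min = 11:33 AM.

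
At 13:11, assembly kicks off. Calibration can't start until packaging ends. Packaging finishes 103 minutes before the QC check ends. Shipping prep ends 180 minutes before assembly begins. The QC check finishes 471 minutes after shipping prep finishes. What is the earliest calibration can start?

16:19

Shipping prep ends at 13:11 − 180 min = 10:11.
The QC check ends at 10:11 + 471 min = 18:02.
Packaging ends at 18:02 − 103 min = 16:19.
Calibration is bounded by packaging, so the earliest it can start is 16:19.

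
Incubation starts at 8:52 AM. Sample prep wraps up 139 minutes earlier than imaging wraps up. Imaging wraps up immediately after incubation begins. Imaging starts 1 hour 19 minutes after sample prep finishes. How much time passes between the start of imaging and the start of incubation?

Imaging ends at 8:52 AM.
Sample prep ends at 8:52 AM − 139 min = 6:33 AM.
Imaging starts at 6:33 AM + 79 min = 7:52 AM.
From 7:52 AM to 8:52 AM is 60 minutes.

60 minutes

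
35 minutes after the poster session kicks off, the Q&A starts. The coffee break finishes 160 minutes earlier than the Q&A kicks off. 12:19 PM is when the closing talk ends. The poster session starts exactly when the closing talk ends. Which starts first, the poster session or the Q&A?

the poster session

The poster session starts at 12:19 PM.
The Q&A starts at 12:19 PM + 35 min = 12:54 PM.
The poster session starts at 12:19 PM and the Q&A starts at 12:54 PM, so the poster session is first.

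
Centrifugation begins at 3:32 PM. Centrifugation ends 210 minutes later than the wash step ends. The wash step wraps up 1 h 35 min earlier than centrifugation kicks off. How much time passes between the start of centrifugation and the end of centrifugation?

115 minutes

The wash step ends at 3:32 PM − 95 min = 1:57 PM.
Centrifugation ends at 1:57 PM + 210 min = 5:27 PM.
From 3:32 PM to 5:27 PM is 115 minutes.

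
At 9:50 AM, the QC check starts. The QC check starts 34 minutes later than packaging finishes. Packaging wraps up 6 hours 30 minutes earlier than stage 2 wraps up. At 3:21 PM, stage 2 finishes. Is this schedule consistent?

No

Packaging ends at 3:21 PM − 390 min = 8:51 AM.
The QC check starts at 8:51 AM + 34 min = 9:25 AM.
But the QC check is also said to start at 9:50 AM — a 25-minute conflict.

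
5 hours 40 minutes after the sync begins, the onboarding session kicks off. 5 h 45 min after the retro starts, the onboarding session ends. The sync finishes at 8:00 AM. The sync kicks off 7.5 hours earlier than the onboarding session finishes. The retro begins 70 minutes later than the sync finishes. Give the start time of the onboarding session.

1:05 PM

The retro starts at 8:00 AM + 70 min = 9:10 AM.
The onboarding session ends at 9:10 AM + 345 min = 2:55 PM.
The sync starts at 2:55 PM − 450 min = 7:25 AM.
The onboarding session starts at 7:25 AM + 340 min = 1:05 PM.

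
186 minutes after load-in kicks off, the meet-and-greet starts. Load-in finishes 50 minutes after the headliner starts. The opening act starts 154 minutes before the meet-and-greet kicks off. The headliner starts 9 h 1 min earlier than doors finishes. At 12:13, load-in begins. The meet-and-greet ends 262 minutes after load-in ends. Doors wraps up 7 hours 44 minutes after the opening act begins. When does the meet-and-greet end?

16:40

The meet-and-greet starts at 12:13 + 186 min = 15:19.
The opening act starts at 15:19 − 154 min = 12:45.
Doors ends at 12:45 + 464 min = 20:29.
The headliner starts at 20:29 − 541 min = 11:28.
Load-in ends at 11:28 + 50 min = 12:18.
The meet-and-greet ends at 12:18 + 262 min = 16:40.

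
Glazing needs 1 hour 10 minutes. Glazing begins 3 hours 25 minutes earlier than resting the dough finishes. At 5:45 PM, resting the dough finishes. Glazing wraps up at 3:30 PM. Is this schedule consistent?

Glazing starts at 5:45 PM − 205 min = 2:20 PM.
Glazing ends at 2:20 PM + 70 min = 3:30 PM.
That matches the stated 3:30 PM, so the schedule is consistent.

Yes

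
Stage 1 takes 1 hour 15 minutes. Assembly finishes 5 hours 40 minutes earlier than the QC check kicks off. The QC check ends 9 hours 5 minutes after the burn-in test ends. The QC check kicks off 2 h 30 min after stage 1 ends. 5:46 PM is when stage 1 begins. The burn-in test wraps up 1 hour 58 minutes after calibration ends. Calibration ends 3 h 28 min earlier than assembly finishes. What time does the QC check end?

Stage 1 ends at 5:46 PM + 75 min = 7:01 PM.
The QC check starts at 7:01 PM + 150 min = 9:31 PM.
Assembly ends at 9:31 PM − 340 min = 3:51 PM.
Calibration ends at 3:51 PM − 208 min = 12:23 PM.
The burn-in test ends at 12:23 PM + 118 min = 2:21 PM.
The QC check ends at 2:21 PM + 545 min = 11:26 PM.

11:26 PM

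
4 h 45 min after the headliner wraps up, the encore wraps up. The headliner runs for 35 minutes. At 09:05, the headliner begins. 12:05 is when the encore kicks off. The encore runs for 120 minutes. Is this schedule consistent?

The headliner ends at 09:05 + 35 min = 09:40.
The encore ends at 09:40 + 285 min = 14:25.
The encore starts at 14:25 − 120 min = 12:25.
But the encore is also said to start at 12:05 — a 20-minute conflict.

No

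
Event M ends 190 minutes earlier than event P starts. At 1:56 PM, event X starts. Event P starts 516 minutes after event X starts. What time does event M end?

7:22 PM

Event P starts at 1:56 PM + 516 min = 10:32 PM.
Event M ends at 10:32 PM − 190 min = 7:22 PM.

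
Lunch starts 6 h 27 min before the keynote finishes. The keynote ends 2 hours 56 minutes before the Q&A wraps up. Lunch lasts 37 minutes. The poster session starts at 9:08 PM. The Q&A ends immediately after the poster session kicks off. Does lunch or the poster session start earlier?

The Q&A ends at 9:08 PM.
The keynote ends at 9:08 PM − 176 min = 6:12 PM.
Lunch starts at 6:12 PM − 387 min = 11:45 AM.
Lunch starts at 11:45 AM and the poster session starts at 9:08 PM, so lunch is first.

lunch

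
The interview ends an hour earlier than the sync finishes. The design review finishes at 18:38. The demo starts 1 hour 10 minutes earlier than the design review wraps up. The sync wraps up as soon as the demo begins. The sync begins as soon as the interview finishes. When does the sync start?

16:28

The demo starts at 18:38 − 70 min = 17:28.
So the sync ends at 17:28.
The interview ends at 17:28 − 60 min = 16:28.
So the sync starts at 16:28.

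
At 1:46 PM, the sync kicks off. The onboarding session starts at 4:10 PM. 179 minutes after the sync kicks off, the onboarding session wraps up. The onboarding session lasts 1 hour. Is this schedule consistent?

No

The onboarding session ends at 1:46 PM + 179 min = 4:45 PM.
The onboarding session starts at 4:45 PM − 60 min = 3:45 PM.
But the onboarding session is also said to start at 4:10 PM — a 25-minute conflict.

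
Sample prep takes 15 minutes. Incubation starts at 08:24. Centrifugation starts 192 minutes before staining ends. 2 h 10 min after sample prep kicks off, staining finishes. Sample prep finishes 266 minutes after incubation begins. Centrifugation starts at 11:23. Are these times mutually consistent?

Sample prep ends at 08:24 + 266 min = 12:50.
Sample prep starts at 12:50 − 15 min = 12:35.
Staining ends at 12:35 + 130 min = 14:45.
Centrifugation starts at 14:45 − 192 min = 11:33.
But centrifugation is also said to start at 11:23 — a 10-minute conflict.

No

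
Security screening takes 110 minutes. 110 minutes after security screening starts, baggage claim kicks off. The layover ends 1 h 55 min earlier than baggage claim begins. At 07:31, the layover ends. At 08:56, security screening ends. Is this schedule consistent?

Security screening starts at 08:56 − 110 min = 07:06.
Baggage claim starts at 07:06 + 110 min = 08:56.
The layover ends at 08:56 − 115 min = 07:01.
But the layover is also said to end at 07:31 — a 30-minute conflict.

No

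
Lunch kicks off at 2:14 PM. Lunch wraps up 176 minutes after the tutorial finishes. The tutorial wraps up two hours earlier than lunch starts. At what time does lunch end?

The tutorial ends at 2:14 PM − 120 min = 12:14 PM.
Lunch ends at 12:14 PM + 176 min = 3:10 PM.

3:10 PM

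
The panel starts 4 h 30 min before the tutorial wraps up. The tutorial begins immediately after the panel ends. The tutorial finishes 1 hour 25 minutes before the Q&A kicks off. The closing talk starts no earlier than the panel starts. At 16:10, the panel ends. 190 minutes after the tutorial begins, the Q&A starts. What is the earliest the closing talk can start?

The tutorial starts at 16:10.
The Q&A starts at 16:10 + 190 min = 19:20.
The tutorial ends at 19:20 − 85 min = 17:55.
The panel starts at 17:55 − 270 min = 13:25.
The closing talk is bounded by the panel, so the earliest it can start is 13:25.

13:25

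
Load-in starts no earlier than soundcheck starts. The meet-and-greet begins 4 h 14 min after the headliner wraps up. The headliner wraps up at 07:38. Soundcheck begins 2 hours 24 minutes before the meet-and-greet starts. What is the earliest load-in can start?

09:28

The meet-and-greet starts at 07:38 + 254 min = 11:52.
Soundcheck starts at 11:52 − 144 min = 09:28.
Load-in is bounded by soundcheck, so the earliest it can start is 09:28.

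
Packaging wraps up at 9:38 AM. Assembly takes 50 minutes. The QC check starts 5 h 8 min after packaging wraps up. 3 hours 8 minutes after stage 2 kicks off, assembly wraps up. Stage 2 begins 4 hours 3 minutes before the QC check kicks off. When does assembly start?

The QC check starts at 9:38 AM + 308 min = 2:46 PM.
Stage 2 starts at 2:46 PM − 243 min = 10:43 AM.
Assembly ends at 10:43 AM + 188 min = 1:51 PM.
Assembly starts at 1:51 PM − 50 min = 1:01 PM.

1:01 PM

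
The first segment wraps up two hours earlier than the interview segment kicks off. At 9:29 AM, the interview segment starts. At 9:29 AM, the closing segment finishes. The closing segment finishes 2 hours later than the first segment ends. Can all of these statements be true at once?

The first segment ends at 9:29 AM − 120 min = 7:29 AM.
The closing segment ends at 7:29 AM + 120 min = 9:29 AM.
That matches the stated 9:29 AM, so the schedule is consistent.

Yes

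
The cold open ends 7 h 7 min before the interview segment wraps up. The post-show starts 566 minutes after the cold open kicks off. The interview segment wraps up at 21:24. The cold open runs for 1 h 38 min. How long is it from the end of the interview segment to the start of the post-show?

The cold open ends at 21:24 − 427 min = 14:17.
The cold open starts at 14:17 − 98 min = 12:39.
The post-show starts at 12:39 + 566 min = 22:05.
From 21:24 to 22:05 is 41 minutes.

41 minutes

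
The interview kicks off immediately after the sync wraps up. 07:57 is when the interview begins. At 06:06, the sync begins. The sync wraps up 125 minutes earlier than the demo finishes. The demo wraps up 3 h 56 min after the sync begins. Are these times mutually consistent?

The demo ends at 06:06 + 236 min = 10:02.
The sync ends at 10:02 − 125 min = 07:57.
So the interview starts at 07:57.
That matches the stated 07:57, so the schedule is consistent.

Yes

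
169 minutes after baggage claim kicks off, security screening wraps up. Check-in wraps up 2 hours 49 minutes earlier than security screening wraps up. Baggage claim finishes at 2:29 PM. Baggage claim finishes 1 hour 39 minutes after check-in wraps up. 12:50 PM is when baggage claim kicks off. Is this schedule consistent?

Security screening ends at 12:50 PM + 169 min = 3:39 PM.
Check-in ends at 3:39 PM − 169 min = 12:50 PM.
Baggage claim ends at 12:50 PM + 99 min = 2:29 PM.
That matches the stated 2:29 PM, so the schedule is consistent.

Yes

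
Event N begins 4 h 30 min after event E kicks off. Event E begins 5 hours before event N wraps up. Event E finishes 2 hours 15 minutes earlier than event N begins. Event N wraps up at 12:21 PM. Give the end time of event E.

9:36 AM

Event E starts at 12:21 PM − 300 min = 7:21 AM.
Event N starts at 7:21 AM + 270 min = 11:51 AM.
Event E ends at 11:51 AM − 135 min = 9:36 AM.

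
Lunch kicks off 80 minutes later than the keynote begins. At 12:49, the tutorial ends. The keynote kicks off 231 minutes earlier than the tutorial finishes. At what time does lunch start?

10:18

The keynote starts at 12:49 − 231 min = 08:58.
Lunch starts at 08:58 + 80 min = 10:18.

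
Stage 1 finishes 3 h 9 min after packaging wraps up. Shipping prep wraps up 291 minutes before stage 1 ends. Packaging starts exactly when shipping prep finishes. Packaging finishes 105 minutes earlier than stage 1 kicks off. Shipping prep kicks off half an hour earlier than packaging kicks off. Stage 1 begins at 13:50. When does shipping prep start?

Packaging ends at 13:50 − 105 min = 12:05.
Stage 1 ends at 12:05 + 189 min = 15:14.
Shipping prep ends at 15:14 − 291 min = 10:23.
So packaging starts at 10:23.
Shipping prep starts at 10:23 − 30 min = 09:53.

09:53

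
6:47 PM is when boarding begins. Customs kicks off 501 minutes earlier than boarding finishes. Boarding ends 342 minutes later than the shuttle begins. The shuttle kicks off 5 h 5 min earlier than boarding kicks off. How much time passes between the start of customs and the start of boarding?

7 h 44 min

The shuttle starts at 6:47 PM − 305 min = 1:42 PM.
Boarding ends at 1:42 PM + 342 min = 7:24 PM.
Customs starts at 7:24 PM − 501 min = 11:03 AM.
From 11:03 AM to 6:47 PM is 7 h 44 min.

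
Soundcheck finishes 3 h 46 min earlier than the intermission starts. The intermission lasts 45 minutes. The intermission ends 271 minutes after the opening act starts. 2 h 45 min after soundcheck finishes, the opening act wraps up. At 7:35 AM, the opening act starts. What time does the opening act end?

10:20 AM

The intermission ends at 7:35 AM + 271 min = 12:06 PM.
The intermission starts at 12:06 PM − 45 min = 11:21 AM.
Soundcheck ends at 11:21 AM − 226 min = 7:35 AM.
The opening act ends at 7:35 AM + 165 min = 10:20 AM.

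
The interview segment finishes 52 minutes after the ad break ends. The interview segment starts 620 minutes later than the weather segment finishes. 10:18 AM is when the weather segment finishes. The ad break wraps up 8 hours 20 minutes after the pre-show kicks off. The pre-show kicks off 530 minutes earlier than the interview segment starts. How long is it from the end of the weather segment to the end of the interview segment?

The interview segment starts at 10:18 AM + 620 min = 8:38 PM.
The pre-show starts at 8:38 PM − 530 min = 11:48 AM.
The ad break ends at 11:48 AM + 500 min = 8:08 PM.
The interview segment ends at 8:08 PM + 52 min = 9:00 PM.
From 10:18 AM to 9:00 PM is 10 hours 42 minutes.

10 hours 42 minutes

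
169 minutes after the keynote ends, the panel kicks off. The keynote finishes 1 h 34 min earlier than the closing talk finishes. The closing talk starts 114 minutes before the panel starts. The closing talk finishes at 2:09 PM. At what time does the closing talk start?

The keynote ends at 2:09 PM − 94 min = 12:35 PM.
The panel starts at 12:35 PM + 169 min = 3:24 PM.
The closing talk starts at 3:24 PM − 114 min = 1:30 PM.

1:30 PM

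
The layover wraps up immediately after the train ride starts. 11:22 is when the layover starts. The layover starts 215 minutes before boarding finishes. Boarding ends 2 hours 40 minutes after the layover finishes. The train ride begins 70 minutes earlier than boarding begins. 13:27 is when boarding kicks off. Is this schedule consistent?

Yes

The train ride starts at 13:27 − 70 min = 12:17.
So the layover ends at 12:17.
Boarding ends at 12:17 + 160 min = 14:57.
The layover starts at 14:57 − 215 min = 11:22.
That matches the stated 11:22, so the schedule is consistent.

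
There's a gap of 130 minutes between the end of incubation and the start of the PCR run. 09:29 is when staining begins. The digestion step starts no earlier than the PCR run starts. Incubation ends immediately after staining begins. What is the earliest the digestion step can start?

11:39

Incubation ends at 09:29.
The PCR run starts at 09:29 + 130 min = 11:39.
The digestion step is bounded by the PCR run, so the earliest it can start is 11:39.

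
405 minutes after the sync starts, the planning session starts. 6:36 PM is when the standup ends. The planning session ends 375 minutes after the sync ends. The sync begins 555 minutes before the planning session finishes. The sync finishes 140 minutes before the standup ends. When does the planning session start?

The sync ends at 6:36 PM − 140 min = 4:16 PM.
The planning session ends at 4:16 PM + 375 min = 10:31 PM.
The sync starts at 10:31 PM − 555 min = 1:16 PM.
The planning session starts at 1:16 PM + 405 min = 8:01 PM.

8:01 PM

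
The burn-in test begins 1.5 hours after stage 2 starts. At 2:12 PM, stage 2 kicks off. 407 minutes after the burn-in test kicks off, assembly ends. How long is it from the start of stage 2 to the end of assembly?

The burn-in test starts at 2:12 PM + 90 min = 3:42 PM.
Assembly ends at 3:42 PM + 407 min = 10:29 PM.
From 2:12 PM to 10:29 PM is 8 h 17 min.

8 h 17 min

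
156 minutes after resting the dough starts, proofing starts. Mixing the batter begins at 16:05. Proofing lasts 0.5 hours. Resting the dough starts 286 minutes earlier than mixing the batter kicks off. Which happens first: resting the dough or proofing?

Resting the dough starts at 16:05 − 286 min = 11:19.
Proofing starts at 11:19 + 156 min = 13:55.
Resting the dough starts at 11:19 and proofing starts at 13:55, so resting the dough is first.

resting the dough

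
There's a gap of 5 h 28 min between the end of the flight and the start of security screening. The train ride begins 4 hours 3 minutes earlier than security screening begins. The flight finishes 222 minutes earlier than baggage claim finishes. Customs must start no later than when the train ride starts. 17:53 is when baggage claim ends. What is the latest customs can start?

15:36

The flight ends at 17:53 − 222 min = 14:11.
Security screening starts at 14:11 + 328 min = 19:39.
The train ride starts at 19:39 − 243 min = 15:36.
Customs is bounded by the train ride, so the latest it can start is 15:36.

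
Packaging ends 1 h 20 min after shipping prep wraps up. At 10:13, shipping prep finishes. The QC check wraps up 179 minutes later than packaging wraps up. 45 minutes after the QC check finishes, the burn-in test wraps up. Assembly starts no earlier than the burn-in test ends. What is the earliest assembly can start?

15:17

Packaging ends at 10:13 + 80 min = 11:33.
The QC check ends at 11:33 + 179 min = 14:32.
The burn-in test ends at 14:32 + 45 min = 15:17.
Assembly is bounded by the burn-in test, so the earliest it can start is 15:17.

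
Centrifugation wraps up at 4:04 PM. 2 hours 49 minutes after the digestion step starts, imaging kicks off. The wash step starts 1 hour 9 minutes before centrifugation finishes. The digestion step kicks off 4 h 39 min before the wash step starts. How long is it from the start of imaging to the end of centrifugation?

The wash step starts at 4:04 PM − 69 min = 2:55 PM.
The digestion step starts at 2:55 PM − 279 min = 10:16 AM.
Imaging starts at 10:16 AM + 169 min = 1:05 PM.
From 1:05 PM to 4:04 PM is 2 h 59 min.

2 h 59 min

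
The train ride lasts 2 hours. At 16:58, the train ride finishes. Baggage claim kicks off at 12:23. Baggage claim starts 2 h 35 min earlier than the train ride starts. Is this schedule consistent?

Yes

The train ride starts at 16:58 − 120 min = 14:58.
Baggage claim starts at 14:58 − 155 min = 12:23.
That matches the stated 12:23, so the schedule is consistent.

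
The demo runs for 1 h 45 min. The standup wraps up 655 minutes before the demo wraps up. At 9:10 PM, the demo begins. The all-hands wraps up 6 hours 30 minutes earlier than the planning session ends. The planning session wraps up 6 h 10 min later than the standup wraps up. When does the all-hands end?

11:40 AM

The demo ends at 9:10 PM + 105 min = 10:55 PM.
The standup ends at 10:55 PM − 655 min = 12:00 PM.
The planning session ends at 12:00 PM + 370 min = 6:10 PM.
The all-hands ends at 6:10 PM − 390 min = 11:40 AM.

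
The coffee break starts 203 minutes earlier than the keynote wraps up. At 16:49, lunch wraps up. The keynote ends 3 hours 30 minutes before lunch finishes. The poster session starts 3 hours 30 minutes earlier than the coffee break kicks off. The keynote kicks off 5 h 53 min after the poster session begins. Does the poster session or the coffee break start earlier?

the poster session

The keynote ends at 16:49 − 210 min = 13:19.
The coffee break starts at 13:19 − 203 min = 09:56.
The poster session starts at 09:56 − 210 min = 06:26.
The poster session starts at 06:26 and the coffee break starts at 09:56, so the poster session is first.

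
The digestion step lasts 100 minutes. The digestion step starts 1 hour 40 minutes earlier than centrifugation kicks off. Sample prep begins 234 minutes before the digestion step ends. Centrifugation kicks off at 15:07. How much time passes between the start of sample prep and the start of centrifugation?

The digestion step starts at 15:07 − 100 min = 13:27.
The digestion step ends at 13:27 + 100 min = 15:07.
Sample prep starts at 15:07 − 234 min = 11:13.
From 11:13 to 15:07 is 3 h 54 min.

3 h 54 min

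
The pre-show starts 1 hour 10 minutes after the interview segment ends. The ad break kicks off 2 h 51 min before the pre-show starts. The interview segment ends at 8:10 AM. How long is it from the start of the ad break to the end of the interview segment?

The pre-show starts at 8:10 AM + 70 min = 9:20 AM.
The ad break starts at 9:20 AM − 171 min = 6:29 AM.
From 6:29 AM to 8:10 AM is 1 h 41 min.

1 h 41 min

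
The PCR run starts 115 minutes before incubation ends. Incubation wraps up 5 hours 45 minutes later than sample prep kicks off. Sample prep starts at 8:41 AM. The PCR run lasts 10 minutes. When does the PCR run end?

12:41 PM

Incubation ends at 8:41 AM + 345 min = 2:26 PM.
The PCR run starts at 2:26 PM − 115 min = 12:31 PM.
The PCR run ends at 12:31 PM + 10 min = 12:41 PM.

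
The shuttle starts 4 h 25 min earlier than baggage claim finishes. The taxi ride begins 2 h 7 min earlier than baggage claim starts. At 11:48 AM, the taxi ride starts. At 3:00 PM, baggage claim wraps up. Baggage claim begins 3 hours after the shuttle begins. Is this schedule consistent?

The shuttle starts at 3:00 PM − 265 min = 10:35 AM.
Baggage claim starts at 10:35 AM + 180 min = 1:35 PM.
The taxi ride starts at 1:35 PM − 127 min = 11:28 AM.
But the taxi ride is also said to start at 11:48 AM — a 20-minute conflict.

No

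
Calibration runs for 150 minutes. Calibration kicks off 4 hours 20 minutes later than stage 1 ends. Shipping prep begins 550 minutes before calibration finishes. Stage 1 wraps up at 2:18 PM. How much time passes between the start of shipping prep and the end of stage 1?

Calibration starts at 2:18 PM + 260 min = 6:38 PM.
Calibration ends at 6:38 PM + 150 min = 9:08 PM.
Shipping prep starts at 9:08 PM − 550 min = 11:58 AM.
From 11:58 AM to 2:18 PM is 2 hours 20 minutes.

2 hours 20 minutes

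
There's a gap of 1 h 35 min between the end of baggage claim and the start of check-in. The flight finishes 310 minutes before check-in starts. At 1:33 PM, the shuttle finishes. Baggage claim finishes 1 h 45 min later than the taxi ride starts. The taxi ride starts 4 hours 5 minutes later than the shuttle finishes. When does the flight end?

3:48 PM

The taxi ride starts at 1:33 PM + 245 min = 5:38 PM.
Baggage claim ends at 5:38 PM + 105 min = 7:23 PM.
Check-in starts at 7:23 PM + 95 min = 8:58 PM.
The flight ends at 8:58 PM − 310 min = 3:48 PM.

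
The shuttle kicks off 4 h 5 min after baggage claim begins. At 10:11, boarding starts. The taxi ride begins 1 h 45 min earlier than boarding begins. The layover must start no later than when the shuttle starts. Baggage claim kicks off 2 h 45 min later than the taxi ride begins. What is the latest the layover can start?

The taxi ride starts at 10:11 − 105 min = 08:26.
Baggage claim starts at 08:26 + 165 min = 11:11.
The shuttle starts at 11:11 + 245 min = 15:16.
The layover is bounded by the shuttle, so the latest it can start is 15:16.

15:16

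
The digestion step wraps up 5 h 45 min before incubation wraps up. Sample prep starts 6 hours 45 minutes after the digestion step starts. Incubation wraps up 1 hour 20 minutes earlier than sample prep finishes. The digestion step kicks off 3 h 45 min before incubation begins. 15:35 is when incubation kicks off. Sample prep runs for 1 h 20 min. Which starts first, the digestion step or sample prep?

the digestion step

The digestion step starts at 15:35 − 225 min = 11:50.
Sample prep starts at 11:50 + 405 min = 18:35.
The digestion step starts at 11:50 and sample prep starts at 18:35, so the digestion step is first.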